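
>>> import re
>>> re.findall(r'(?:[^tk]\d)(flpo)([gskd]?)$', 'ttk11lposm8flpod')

[('flpo', 'd')]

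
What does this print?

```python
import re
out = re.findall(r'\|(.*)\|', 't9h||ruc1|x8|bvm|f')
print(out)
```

Walking the string: at [3:17] match '||ruc1|x8|bvm|', group 1 = '|ruc1|x8|bvm'.
One capturing group, so `findall` returns just the captured substring from the one match — 1 in all.

['|ruc1|x8|bvm']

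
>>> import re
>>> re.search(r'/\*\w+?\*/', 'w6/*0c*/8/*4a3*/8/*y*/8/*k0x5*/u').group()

'/*0c*/'

`re.search` tries every starting position until one works.
The match spans [2:8] → '/*0c*/'.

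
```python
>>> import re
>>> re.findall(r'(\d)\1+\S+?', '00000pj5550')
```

['0', '5']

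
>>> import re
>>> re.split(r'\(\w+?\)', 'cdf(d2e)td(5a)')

['cdf', 'td', '']

Matches to split on: at [3:8] → '(d2e)'; at [10:14] → '(5a)'.
Splitting on the pattern gives 3 pieces.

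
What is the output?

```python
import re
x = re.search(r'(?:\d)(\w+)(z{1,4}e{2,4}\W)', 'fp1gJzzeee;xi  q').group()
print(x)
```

Pattern: a digit (non-capturing group); then one or more of a word character (captured); then 1 to 4 of a literal 'z', then 2 to 4 of the literal 'e', then a non-word character (captured).
`re.search` tries every starting position until one works.
The match spans [2:11] → '1gJzzeee;'.
Captured: group 1 = 'gJz', group 2 = 'zeee;'.

1gJzzeee;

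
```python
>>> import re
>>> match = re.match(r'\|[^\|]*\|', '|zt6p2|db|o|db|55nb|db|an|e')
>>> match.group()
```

`match` is anchored at position 0; if the pattern doesn't fit there, it returns None.
The match spans [0:7] → '|zt6p2|'.

'|zt6p2|'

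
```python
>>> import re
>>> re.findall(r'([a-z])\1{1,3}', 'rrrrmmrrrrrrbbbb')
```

['r', 'm', 'r', 'r', 'b']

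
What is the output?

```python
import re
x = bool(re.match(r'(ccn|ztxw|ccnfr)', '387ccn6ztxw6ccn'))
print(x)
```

False

With `match`, the pattern is implicitly anchored at the beginning.
Here the string doesn't start with a match, so the call returns None, and `bool(None)` is False.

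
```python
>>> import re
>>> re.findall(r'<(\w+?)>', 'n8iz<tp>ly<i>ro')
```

['tp', 'i']

Because there's exactly one group, `findall` drops the full match and keeps group 1 from each hit.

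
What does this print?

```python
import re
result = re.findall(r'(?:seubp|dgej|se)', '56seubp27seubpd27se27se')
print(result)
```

The regex engine tests alternatives in the order written; an earlier branch that matches wins even if a later one would match more.
Walking the string: at [2:7] → 'seubp'; at [9:14] → 'seubp'; at [17:19] → 'se'; at [21:23] → 'se'.
Since nothing is captured, `findall` lists the 4 matched substrings directly.

['seubp', 'seubp', 'se', 'se']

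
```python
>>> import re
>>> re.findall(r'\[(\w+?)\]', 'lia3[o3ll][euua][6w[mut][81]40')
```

['o3ll', 'euua', 'mut', '81']

With a single group, `findall` returns only what that group captured — 4 items.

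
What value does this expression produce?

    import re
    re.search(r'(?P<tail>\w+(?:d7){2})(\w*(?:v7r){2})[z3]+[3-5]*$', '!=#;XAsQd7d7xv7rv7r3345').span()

The pattern matches one or more of a word character, then the literal 'd7' repeated 2 times (captured as 'tail'); then zero or more of a word character, then the literal 'v7r' repeated 2 times (captured); then one or more of one of [z3], then zero or more of a character in [3-5]; then anchored at the end.
`re.search` tries every starting position until one works.
The match spans [4:23] → 'XAsQd7d7xv7rv7r3345'.
Captured: group 1 = 'XAsQd7d7', group 2 = 'xv7rv7r'.

(4, 23)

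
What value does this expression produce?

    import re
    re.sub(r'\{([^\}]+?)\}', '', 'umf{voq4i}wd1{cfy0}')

Matches: at [3:10] → '{voq4i}'; at [13:19] → '{cfy0}'.
Every occurrence is swapped for ''.

'umfwd1'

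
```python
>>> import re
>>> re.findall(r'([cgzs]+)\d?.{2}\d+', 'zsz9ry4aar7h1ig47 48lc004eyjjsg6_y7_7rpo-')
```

['zsz', 'g', 'c', 'sg']

Because there's exactly one group, `findall` drops the full match and keeps group 1 from each hit.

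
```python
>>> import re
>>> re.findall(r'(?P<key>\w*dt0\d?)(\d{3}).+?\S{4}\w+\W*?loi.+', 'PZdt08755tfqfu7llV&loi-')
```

The pattern matches zero or more of a word character, then the literal 'dt0', then optionally a digit (captured as 'key'); then exactly 3 of a digit (captured); then one or more of any character (lazy), then exactly 4 of a non-whitespace character, then one or more of a word character; then zero or more of a non-word character (lazy), then the literal 'loi', then one or more of any character.
Matches: at [0:23] match 'PZdt08755tfqfu7llV&loi-', groups = ('PZdt08', '755').
Multiple groups make `findall` return tuples — one 2-tuple for the one match.

[('PZdt08', '755')]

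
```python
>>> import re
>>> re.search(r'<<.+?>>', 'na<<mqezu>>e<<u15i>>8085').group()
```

A `+?`/`*?`/`{m,n}?` starts at its minimum and grows only as far as needed for what follows to match.
The match spans [2:11] → '<<mqezu>>'.

'<<mqezu>>'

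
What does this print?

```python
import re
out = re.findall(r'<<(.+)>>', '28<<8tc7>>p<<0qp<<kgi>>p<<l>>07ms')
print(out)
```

['8tc7>>p<<0qp<<kgi>>p<<l']

Walking the string: at [2:29] match '<<8tc7>>p<<0qp<<kgi>>p<<l>>', group 1 = '8tc7>>p<<0qp<<kgi>>p<<l'.
Because there's exactly one group, `findall` drops the full match and keeps group 1 from the one hit.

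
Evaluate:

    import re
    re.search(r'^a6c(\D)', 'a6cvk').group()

'a6cv'

The pattern matches anchored at the start of the string; then the literal 'a', then the literal '6c'; then a non-digit (captured).
`re.search` tries every starting position until one works.
The match spans [0:4] → 'a6cv'.
Captured: group 1 = 'v'.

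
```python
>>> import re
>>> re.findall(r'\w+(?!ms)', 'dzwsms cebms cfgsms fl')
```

Because the assertion is negative and zero-width, positions next to the forbidden text are skipped.
With no groups in the pattern, `findall` gives back each whole match — 4 here.

['dzwsms', 'cebms', 'cfgsms', 'fl']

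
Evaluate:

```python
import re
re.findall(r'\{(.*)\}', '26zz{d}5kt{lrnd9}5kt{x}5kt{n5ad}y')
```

['d}5kt{lrnd9}5kt{x}5kt{n5ad']

Scanning left to right: at [4:32] match '{d}5kt{lrnd9}5kt{x}5kt{n5ad}', group 1 = 'd}5kt{lrnd9}5kt{x}5kt{n5ad'.
One capturing group, so `findall` returns just the captured substring from the one match — 1 in all.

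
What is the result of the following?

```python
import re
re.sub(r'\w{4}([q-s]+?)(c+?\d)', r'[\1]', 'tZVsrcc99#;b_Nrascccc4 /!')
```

Pattern: exactly 4 of a word character; then one or more of a character in [q-s] (lazy) (captured); then one or more of the literal 'c' (lazy), then a digit (captured).
Matches: at [0:8] → 'tZVsrcc9'; at [12:22] → '_Nrascccc4'.
Each match is replaced using the text its own group 1 captured.

'[r]9#;b[s] /!'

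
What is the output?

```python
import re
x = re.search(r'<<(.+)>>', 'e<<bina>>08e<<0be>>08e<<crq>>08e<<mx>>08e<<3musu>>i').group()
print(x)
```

<<bina>>08e<<0be>>08e<<crq>>08e<<mx>>08e<<3musu>>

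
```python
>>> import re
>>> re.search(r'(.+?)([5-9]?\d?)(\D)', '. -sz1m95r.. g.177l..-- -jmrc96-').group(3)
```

' '

This matches one or more of any character (lazy) (captured); then optionally a character in [5-9], then optionally a digit (captured); then a non-digit (captured).
A non-greedy quantifier consumes as few characters as it can — just enough that the remainder of the pattern still matches from where it stops; whatever follows it matches normally.
`search` walks the string left to right and returns the first match it finds.
The match spans [0:2] → '. '.
Captured: group 1 = '.', group 2 = '', group 3 = ' '.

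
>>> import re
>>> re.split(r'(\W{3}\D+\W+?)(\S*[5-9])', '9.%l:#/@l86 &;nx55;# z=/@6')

['9.%l:#/@l86 &;nx55', ';# z=/@', '6', '']

Pattern: exactly 3 of a non-word character, then one or more of a non-digit, then one or more of a non-word character (lazy) (captured); then zero or more of a non-whitespace character, then a character in [5-9] (captured).
Matches to split on: at [18:26] → ';# z=/@6'.
Because the pattern has a capturing group, `split` also inserts each captured text between the pieces.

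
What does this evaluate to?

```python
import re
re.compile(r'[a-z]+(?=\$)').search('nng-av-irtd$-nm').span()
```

The positive lookaround only admits positions where the adjacent text matches; those characters stay outside the span.
The match spans [7:11] → 'irtd'.

(7, 11)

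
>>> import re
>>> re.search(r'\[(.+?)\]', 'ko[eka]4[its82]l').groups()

The match spans [2:7] → '[eka]'.
Captured: group 1 = 'eka'.

('eka',)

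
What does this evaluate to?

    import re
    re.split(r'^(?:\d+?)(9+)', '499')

['', '99', '']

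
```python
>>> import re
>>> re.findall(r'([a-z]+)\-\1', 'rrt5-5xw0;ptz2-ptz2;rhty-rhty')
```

The backreference `\1` re-matches whatever the first group consumed, character for character.
Walking the string: at [20:29] match 'rhty-rhty', group 1 = 'rhty'.
`findall` collects group 1 from the one match (1 total).

['rhty']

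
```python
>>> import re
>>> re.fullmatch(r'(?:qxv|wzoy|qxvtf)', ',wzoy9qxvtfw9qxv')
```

`re.fullmatch` requires the pattern to consume the entire string.
Here there's no way to consume every character, so the call returns None.

None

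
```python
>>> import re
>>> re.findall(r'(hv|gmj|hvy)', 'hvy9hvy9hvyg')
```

['hv', 'hv', 'hv']

Branches in `(...|...)` are attempted left-to-right; the first branch that allows the whole pattern to succeed is taken.
Scanning left to right: at [0:2] match 'hv', group 1 = 'hv'; at [4:6] match 'hv', group 1 = 'hv'; at [8:10] match 'hv', group 1 = 'hv'.
One capturing group, so `findall` returns just the captured substring from each match — 3 in all.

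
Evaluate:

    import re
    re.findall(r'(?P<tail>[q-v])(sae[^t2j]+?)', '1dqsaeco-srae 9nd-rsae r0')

The pattern matches a character in [q-v] (captured as 'tail'); then the literal 'sae', then one or more of any character except [t2j] (lazy) (captured).
Scanning left to right: at [2:7] match 'qsaec', groups = ('q', 'saec'); at [18:23] match 'rsae ', groups = ('r', 'sae ').
With 2 capturing groups, `findall` returns a 2-tuple per match.

[('q', 'saec'), ('r', 'sae ')]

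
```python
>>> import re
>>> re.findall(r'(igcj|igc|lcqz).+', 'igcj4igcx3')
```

Branches in `(...|...)` are attempted left-to-right; the first branch that allows the whole pattern to succeed is taken.
`findall` collects group 1 from the one match (1 total).

['igcj']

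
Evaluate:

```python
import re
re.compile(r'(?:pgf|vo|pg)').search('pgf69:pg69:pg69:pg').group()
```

Alternation tries branches left to right and keeps the first one that lets the overall match succeed at that position.
`re.search` tries every starting position until one works.
The match spans [0:3] → 'pgf'.

'pgf'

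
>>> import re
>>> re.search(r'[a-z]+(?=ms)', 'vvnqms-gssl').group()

Lookahead/lookbehind check context without consuming it, so the matched span excludes the asserted characters.
The match spans [0:4] → 'vvnq'.

'vvnq'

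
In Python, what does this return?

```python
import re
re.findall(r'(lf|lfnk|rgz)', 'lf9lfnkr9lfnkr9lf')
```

Alternation tries branches left to right and keeps the first one that lets the overall match succeed at that position.
Walking the string: at [0:2] match 'lf', group 1 = 'lf'; at [3:5] match 'lf', group 1 = 'lf'; at [9:11] match 'lf', group 1 = 'lf'; at [15:17] match 'lf', group 1 = 'lf'.
One capturing group, so `findall` returns just the captured substring from each match — 4 in all.

['lf', 'lf', 'lf', 'lf']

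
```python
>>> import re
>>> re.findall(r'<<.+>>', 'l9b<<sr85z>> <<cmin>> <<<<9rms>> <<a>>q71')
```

['<<sr85z>> <<cmin>> <<<<9rms>> <<a>>']

`findall` yields the raw match text (1 of them) because the pattern has no groups.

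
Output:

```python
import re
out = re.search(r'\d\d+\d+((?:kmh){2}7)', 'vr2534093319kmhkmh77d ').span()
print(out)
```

(2, 19)

The match spans [2:19] → '2534093319kmhkmh7'.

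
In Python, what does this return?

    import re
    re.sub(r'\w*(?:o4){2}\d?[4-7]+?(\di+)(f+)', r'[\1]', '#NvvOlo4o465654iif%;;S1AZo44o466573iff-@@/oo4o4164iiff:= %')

This matches zero or more of a word character, then the literal 'o4' repeated 2 times, then optionally a digit; then one or more of a character in [4-7] (lazy); then a digit, then one or more of a literal 'i' (captured); then one or more of a literal 'f' (captured).
Matches: at [1:18] → 'NvvOlo4o465654iif'; at [42:54] → 'oo4o4164iiff'.
`\1` in the replacement pulls in group 1's text for each match.

'#[4ii]%;;S1AZo44o466573iff-@@/[4ii]:= %'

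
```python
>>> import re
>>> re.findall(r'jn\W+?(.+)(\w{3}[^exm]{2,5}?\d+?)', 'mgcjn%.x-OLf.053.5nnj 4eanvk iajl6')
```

[('.x-OLf.053.5nnj 4ea', 'nvk iajl6')]

The pattern matches the literal 'jn', then one or more of a non-word character (lazy); then one or more of any character (captured); then exactly 3 of a word character, then 2 to 5 of any character except [exm] (lazy), then one or more of a digit (lazy) (captured).
With 2 capturing groups, `findall` returns a 2-tuple per match.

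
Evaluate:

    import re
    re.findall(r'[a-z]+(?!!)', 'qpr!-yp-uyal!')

Because the assertion is negative and zero-width, positions next to the forbidden text are skipped.
Since nothing is captured, `findall` lists the 3 matched substrings directly.

['qp', 'yp', 'uya']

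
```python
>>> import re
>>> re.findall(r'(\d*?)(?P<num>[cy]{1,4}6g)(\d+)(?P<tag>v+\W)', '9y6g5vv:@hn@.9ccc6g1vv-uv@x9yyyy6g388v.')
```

Pattern: zero or more of a digit (lazy) (captured); then 1 to 4 of one of [cy], then the literal '6g' (captured as 'num'); then one or more of a digit (captured); then one or more of the literal 'v', then a non-word character (captured as 'tag').
With 4 capturing groups, `findall` returns a 4-tuple per match.

[('9', 'y6g', '5', 'vv:'), ('9', 'ccc6g', '1', 'vv-'), ('9', 'yyyy6g', '388', 'v.')]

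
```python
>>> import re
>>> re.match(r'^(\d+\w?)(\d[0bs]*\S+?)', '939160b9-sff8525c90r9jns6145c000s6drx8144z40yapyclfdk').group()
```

'939160b9-'

`match` is anchored at position 0; if the pattern doesn't fit there, it returns None.
The match spans [0:9] → '939160b9-'.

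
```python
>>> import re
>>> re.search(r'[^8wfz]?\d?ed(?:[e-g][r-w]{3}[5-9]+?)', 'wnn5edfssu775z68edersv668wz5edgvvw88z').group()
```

With the lazy modifier that quantifier settles for the fewest repetitions that let the rest of the pattern succeed (the atoms after it are unaffected and can still be greedy).
The match spans [2:11] → 'n5edfssu7'.

'n5edfssu7'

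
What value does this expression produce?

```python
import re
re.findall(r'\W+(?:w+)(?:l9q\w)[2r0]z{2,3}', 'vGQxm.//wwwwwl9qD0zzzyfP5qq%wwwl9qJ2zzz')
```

['.//wwwwwl9qD0zzz', '%wwwl9qJ2zzz']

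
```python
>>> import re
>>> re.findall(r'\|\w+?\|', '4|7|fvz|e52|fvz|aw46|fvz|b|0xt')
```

With no groups in the pattern, `findall` gives back each whole match — 4 here.

['|7|', '|e52|', '|aw46|', '|b|']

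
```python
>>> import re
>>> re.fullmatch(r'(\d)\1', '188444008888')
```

None

After group 1 captures some text, `\1` only succeeds where that same text appears again.
`re.fullmatch` requires the pattern to consume the entire string.
Here the pattern can't cover the whole string, so the call returns None.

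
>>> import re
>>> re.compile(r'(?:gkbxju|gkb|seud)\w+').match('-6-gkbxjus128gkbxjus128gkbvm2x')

None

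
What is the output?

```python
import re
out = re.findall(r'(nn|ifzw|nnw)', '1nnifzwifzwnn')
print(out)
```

Matches: at [1:3] match 'nn', group 1 = 'nn'; at [3:7] match 'ifzw', group 1 = 'ifzw'; at [7:11] match 'ifzw', group 1 = 'ifzw'; at [11:13] match 'nn', group 1 = 'nn'.
One capturing group, so `findall` returns just the captured substring from each match — 4 in all.

['nn', 'ifzw', 'ifzw', 'nn']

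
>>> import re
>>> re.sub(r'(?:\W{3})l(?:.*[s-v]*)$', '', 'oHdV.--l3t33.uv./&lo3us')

'oHdV'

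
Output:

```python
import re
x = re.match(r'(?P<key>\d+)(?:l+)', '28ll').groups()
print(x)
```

('28',)

This matches one or more of a digit (captured as 'key'); then one or more of a literal 'l' (non-capturing group).
`re.match` only tries the pattern at the start of the string.
The match spans [0:4] → '28ll'.
Captured: group 1 = '28'.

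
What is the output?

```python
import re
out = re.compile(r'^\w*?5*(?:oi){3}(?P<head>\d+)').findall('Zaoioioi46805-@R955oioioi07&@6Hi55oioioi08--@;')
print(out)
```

This matches anchored at the start of the string; then zero or more of a word character (lazy); then zero or more of a literal '5', then the literal 'oi' repeated 3 times; then one or more of a digit (captured as 'head').
`findall` collects group 1 from the one match (1 total).

['46805']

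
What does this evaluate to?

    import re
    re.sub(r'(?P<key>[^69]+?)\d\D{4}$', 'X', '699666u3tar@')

'699666X'

This matches one or more of any character except [69] (lazy) (captured as 'key'); then a digit, then exactly 4 of a non-digit; then anchored at the end.
Matches: at [6:12] → 'u3tar@'.
Each match is replaced by 'X'.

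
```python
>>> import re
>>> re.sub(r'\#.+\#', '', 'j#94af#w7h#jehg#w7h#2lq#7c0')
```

`sub` substitutes '' at each match site.

'j7c0'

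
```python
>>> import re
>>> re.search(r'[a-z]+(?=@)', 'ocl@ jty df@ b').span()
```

Because the assertion is zero-width, the text it checks is not consumed and won't appear in the result.
The match spans [0:3] → 'ocl'.

(0, 3)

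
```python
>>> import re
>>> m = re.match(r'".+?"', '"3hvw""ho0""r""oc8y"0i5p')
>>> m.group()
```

'"3hvw"'

Lazy quantifiers expand one character at a time until the remainder of the pattern can match.
`match` is anchored at position 0; if the pattern doesn't fit there, it returns None.
The match spans [0:6] → '"3hvw"'.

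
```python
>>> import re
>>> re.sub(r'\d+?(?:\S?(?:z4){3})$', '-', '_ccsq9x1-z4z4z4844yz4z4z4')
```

Every occurrence is swapped for '-'.

'_ccsq9x1-z4z4z-'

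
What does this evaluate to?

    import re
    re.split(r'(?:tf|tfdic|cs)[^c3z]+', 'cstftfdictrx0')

Matches to split on: at [0:8] → 'cstftfdi'.
The string is cut at each match, leaving 2 pieces.

['', 'ctrx0']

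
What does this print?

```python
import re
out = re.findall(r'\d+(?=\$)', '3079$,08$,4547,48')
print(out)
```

['3079', '08']

The `(?=…)`/`(?<=…)` assertion just peeks at neighbouring text; it doesn't advance the match position.
With no groups in the pattern, `findall` gives back each whole match — 2 here.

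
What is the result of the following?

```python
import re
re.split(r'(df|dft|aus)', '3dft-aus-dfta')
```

`|` is ordered: at each position the engine commits to the first alternative that works.
Matches to split on: at [1:3] → 'df'; at [5:8] → 'aus'; at [9:11] → 'df'.
With a capturing group present, the delimiter's captured portion is kept in the result list.

['3', 'df', 't-', 'aus', '-', 'df', 'ta']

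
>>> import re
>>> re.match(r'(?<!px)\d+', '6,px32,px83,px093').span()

The negative lookaround is zero-width — it rules out positions where the adjacent text would match, without consuming anything.
With `match`, the pattern is implicitly anchored at the beginning.
The match spans [0:1] → '6'.

(0, 1)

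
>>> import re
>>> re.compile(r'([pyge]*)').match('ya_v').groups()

Pattern: zero or more of one of [pyge] (captured).
`re.match` won't scan ahead — the pattern has to work from the very first character.
The match spans [0:1] → 'y'.
Captured: group 1 = 'y'.

('y',)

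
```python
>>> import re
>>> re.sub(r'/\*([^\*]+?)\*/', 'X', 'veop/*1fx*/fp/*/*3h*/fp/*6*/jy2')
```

Matches: at [4:11] → '/*1fx*/'; at [15:21] → '/*3h*/'; at [23:28] → '/*6*/'.
Every occurrence is swapped for 'X'.

'veopXfp/*XfpXjy2'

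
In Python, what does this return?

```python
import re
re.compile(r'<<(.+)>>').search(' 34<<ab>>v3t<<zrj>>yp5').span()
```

Unlike `match`, `search` isn't anchored — it looks for the pattern anywhere in the string.
The match spans [3:19] → '<<ab>>v3t<<zrj>>'.
Captured: group 1 = 'ab>>v3t<<zrj'.

(3, 19)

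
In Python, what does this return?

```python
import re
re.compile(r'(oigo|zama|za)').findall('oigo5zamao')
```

Alternation isn't longest-match — the leftmost alternative that fits at this position is chosen.
One capturing group, so `findall` returns just the captured substring from each match — 2 in all.

['oigo', 'zama']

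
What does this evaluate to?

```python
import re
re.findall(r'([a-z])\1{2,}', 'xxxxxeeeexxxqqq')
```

['x', 'e', 'x', 'q']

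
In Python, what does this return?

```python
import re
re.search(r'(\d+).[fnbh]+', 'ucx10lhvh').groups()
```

('10',)

The pattern matches one or more of a digit (captured); then any character, then one or more of one of [fnbh].
`re.search` scans for the first position where the pattern succeeds.
The match spans [3:7] → '10lh'.
Captured: group 1 = '10'.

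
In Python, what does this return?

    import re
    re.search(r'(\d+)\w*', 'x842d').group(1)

'842'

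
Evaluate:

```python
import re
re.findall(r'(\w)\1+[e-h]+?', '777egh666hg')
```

`\1` has to match the exact text group 1 already captured.
Matches: at [0:4] match '777e', group 1 = '7'; at [6:10] match '666h', group 1 = '6'.
One capturing group, so `findall` returns just the captured substring from each match — 2 in all.

['7', '6']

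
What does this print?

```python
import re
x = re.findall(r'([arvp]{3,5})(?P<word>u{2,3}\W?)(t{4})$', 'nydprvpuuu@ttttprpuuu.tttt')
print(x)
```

[('prp', 'uuu.', 'tttt')]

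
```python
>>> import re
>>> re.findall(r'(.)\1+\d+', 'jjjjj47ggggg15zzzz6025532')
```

['j', 'g', 'z']

`\1` has to match the exact text group 1 already captured.
Walking the string: at [0:7] match 'jjjjj47', group 1 = 'j'; at [7:14] match 'ggggg15', group 1 = 'g'; at [14:25] match 'zzzz6025532', group 1 = 'z'.
Because there's exactly one group, `findall` drops the full match and keeps group 1 from each hit.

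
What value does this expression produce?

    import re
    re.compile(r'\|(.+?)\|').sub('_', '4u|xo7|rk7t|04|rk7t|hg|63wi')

'4u_rk7t_rk7t_63wi'

A `+?`/`*?`/`{m,n}?` starts at its minimum and grows only as far as needed for what follows to match.
Matches: at [2:7] → '|xo7|'; at [11:15] → '|04|'; at [19:23] → '|hg|'.
Every occurrence is swapped for '_'.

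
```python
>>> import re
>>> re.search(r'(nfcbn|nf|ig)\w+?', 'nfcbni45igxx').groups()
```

Alternation isn't longest-match — the leftmost alternative that fits at this position is chosen.
Unlike `match`, `search` isn't anchored — it looks for the pattern anywhere in the string.
The match spans [0:6] → 'nfcbni'.
Captured: group 1 = 'nfcbn'.

('nfcbn',)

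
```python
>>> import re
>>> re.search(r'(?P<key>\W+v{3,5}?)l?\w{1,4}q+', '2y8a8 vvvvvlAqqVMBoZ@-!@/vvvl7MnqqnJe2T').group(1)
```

' vvv'

The pattern matches one or more of a non-word character, then 3 to 5 of a literal 'v' (lazy) (captured as 'key'); then optionally the literal 'l', then 1 to 4 of a word character, then one or more of the literal 'q'.
Lazy quantifiers expand one character at a time until the remainder of the pattern can match.
Unlike `match`, `search` isn't anchored — it looks for the pattern anywhere in the string.
The match spans [5:15] → ' vvvvvlAqq'.
Captured: group 1 = ' vvv'.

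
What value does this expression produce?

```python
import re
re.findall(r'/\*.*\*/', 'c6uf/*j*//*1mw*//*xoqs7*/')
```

With no groups in the pattern, `findall` gives back each whole match — 1 here.

['/*j*//*1mw*//*xoqs7*/']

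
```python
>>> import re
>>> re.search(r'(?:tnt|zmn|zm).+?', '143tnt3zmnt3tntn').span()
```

(3, 7)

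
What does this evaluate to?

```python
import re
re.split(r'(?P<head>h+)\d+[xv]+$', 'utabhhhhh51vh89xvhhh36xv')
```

Pattern: one or more of a literal 'h' (captured as 'head'); then one or more of a digit; then one or more of one of [xv]; then anchored at the end.
The group in the pattern means `split` returns the separators' captures alongside the pieces.

['utabhhhhh51vh89xv', 'hhh', '']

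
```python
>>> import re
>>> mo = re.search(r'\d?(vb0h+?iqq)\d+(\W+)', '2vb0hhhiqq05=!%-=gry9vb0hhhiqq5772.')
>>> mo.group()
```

'2vb0hhhiqq05=!%-='

Pattern: optionally a digit; then the literal 'vb0', then one or more of a literal 'h' (lazy), then the literal 'iqq' (captured); then one or more of a digit; then one or more of a non-word character (captured).
The match spans [0:17] → '2vb0hhhiqq05=!%-='.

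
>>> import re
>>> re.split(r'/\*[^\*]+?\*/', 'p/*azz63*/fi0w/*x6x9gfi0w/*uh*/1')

The string is cut at each match, leaving 3 pieces.

['p', 'fi0w/*x6x9gfi0w', '1']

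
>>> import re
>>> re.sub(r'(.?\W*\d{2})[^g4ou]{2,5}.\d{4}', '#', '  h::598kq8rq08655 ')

'  #5 '

Pattern: optionally any character, then zero or more of a non-word character, then exactly 2 of a digit (captured); then 2 to 5 of any character except [g4ou], then any character, then exactly 4 of a digit.
Each match is replaced by '#'.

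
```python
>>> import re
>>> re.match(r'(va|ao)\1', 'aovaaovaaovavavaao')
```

None

With `match`, the pattern is implicitly anchored at the beginning.
Here position 0 doesn't satisfy it, so the call returns None.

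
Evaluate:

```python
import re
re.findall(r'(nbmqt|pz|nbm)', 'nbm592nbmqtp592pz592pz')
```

['nbm', 'nbmqt', 'pz', 'pz']

Alternation tries branches left to right and keeps the first one that lets the overall match succeed at that position.
One capturing group, so `findall` returns just the captured substring from each match — 4 in all.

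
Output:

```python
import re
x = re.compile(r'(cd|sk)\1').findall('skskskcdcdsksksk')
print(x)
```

['sk', 'cd', 'sk']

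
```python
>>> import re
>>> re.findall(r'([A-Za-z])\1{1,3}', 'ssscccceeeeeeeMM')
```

After group 1 captures some text, `\1` only succeeds where that same text appears again.
`findall` collects group 1 from each match (5 total).

['s', 'c', 'e', 'e', 'M']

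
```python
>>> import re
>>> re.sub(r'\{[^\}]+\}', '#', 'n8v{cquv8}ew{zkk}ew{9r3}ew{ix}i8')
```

Every occurrence is swapped for '#'.

'n8v#ew#ew#ew#i8'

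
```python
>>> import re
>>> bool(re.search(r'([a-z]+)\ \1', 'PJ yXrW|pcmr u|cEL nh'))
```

`\1` has to match the exact text group 1 already captured.
Unlike `match`, `search` isn't anchored — it looks for the pattern anywhere in the string.
Here the pattern never matches, so the call returns None, and `bool(None)` is False.

False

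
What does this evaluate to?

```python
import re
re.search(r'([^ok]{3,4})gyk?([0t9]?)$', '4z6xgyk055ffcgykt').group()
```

Pattern: 3 to 4 of any character except [ok] (captured); then the literal 'gy', then optionally a literal 'k'; then optionally one of [0t9] (captured); then anchored at the end.
`re.search` tries every starting position until one works.
The match spans [9:17] → '5ffcgykt'.
Captured: group 1 = '5ffc', group 2 = 't'.

'5ffcgykt'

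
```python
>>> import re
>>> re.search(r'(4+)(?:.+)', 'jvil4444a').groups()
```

('4444',)

This matches one or more of a literal '4' (captured); then one or more of any character (non-capturing group).
`re.search` scans for the first position where the pattern succeeds.
The match spans [4:9] → '4444a'.
Captured: group 1 = '4444'.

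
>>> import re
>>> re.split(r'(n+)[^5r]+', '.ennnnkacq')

['.e', 'nnnn', '']

Pattern: one or more of a literal 'n' (captured); then one or more of any character except [5r].
Matches to split on: at [2:10] → 'nnnnkacq'.
Because the pattern has a capturing group, `split` also inserts each captured text between the pieces.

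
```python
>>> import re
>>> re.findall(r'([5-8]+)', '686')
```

['686']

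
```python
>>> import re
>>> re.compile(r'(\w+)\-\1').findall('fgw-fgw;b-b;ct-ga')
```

`\1` is not a pattern — it's the concrete string captured by group 1, re-applied verbatim.
Scanning left to right: at [0:7] match 'fgw-fgw', group 1 = 'fgw'; at [8:11] match 'b-b', group 1 = 'b'.
Because there's exactly one group, `findall` drops the full match and keeps group 1 from each hit.

['fgw', 'b']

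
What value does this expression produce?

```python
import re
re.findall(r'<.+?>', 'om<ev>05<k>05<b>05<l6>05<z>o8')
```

Lazy quantifiers expand one character at a time until the remainder of the pattern can match.
No capturing groups, so `findall` returns the 5 full match strings.

['<ev>', '<k>', '<b>', '<l6>', '<z>']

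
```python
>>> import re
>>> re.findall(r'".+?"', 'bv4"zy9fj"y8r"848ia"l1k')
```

['"zy9fj"', '"848ia"']

With no groups in the pattern, `findall` gives back each whole match — 2 here.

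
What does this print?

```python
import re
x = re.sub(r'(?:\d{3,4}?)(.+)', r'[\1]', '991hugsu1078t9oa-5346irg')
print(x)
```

[hugsu1078t9oa-5346irg]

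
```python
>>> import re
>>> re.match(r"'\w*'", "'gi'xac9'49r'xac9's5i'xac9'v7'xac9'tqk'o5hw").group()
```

"'gi'"

`re.match` won't scan ahead — the pattern has to work from the very first character.
The match spans [0:4] → "'gi'".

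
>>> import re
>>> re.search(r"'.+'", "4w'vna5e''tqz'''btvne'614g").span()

(2, 22)

`re.search` scans for the first position where the pattern succeeds.
The match spans [2:22] → "'vna5e''tqz'''btvne'".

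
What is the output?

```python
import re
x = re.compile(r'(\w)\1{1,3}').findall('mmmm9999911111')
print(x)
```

`\1` is not a pattern — it's the concrete string captured by group 1, re-applied verbatim.
Because there's exactly one group, `findall` drops the full match and keeps group 1 from each hit.

['m', '9', '1']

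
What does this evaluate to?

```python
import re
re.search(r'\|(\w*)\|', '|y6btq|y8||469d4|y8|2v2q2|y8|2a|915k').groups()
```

('y6btq',)

`search` walks the string left to right and returns the first match it finds.
The match spans [0:7] → '|y6btq|'.
Captured: group 1 = 'y6btq'.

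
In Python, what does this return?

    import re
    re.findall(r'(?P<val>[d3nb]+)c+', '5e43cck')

Pattern: one or more of one of [d3nb] (captured as 'val'); then one or more of a literal 'c'.
One capturing group, so `findall` returns just the captured substring from the one match — 1 in all.

['3']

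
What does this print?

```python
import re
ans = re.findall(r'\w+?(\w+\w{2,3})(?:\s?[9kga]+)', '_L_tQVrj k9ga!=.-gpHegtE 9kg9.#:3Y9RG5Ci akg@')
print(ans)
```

['L_tQVrj', 'pHegtE', 'Y9RG5Ci']

Pattern: one or more of a word character (lazy); then one or more of a word character, then 2 to 3 of a word character (captured); then optionally whitespace, then one or more of one of [9kga] (non-capturing group).
A non-greedy quantifier consumes as few characters as it can — just enough that the remainder of the pattern still matches from where it stops; whatever follows it matches normally.
Matches: at [0:13] match '_L_tQVrj k9ga', group 1 = 'L_tQVrj'; at [17:29] match 'gpHegtE 9kg9', group 1 = 'pHegtE'; at [32:44] match '3Y9RG5Ci akg', group 1 = 'Y9RG5Ci'.
One capturing group, so `findall` returns just the captured substring from each match — 3 in all.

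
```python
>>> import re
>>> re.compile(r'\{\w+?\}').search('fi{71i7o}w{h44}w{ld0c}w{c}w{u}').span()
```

Unlike `match`, `search` isn't anchored — it looks for the pattern anywhere in the string.
The match spans [2:9] → '{71i7o}'.

(2, 9)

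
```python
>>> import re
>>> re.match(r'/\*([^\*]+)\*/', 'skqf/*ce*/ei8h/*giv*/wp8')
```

`match` is anchored at position 0; if the pattern doesn't fit there, it returns None.
Here the string doesn't start with a match, so the call returns None.

None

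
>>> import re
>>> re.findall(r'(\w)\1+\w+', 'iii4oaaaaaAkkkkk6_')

['i']

`\1` is not a pattern — it's the concrete string captured by group 1, re-applied verbatim.
Matches: at [0:18] match 'iii4oaaaaaAkkkkk6_', group 1 = 'i'.
One capturing group, so `findall` returns just the captured substring from the one match — 1 in all.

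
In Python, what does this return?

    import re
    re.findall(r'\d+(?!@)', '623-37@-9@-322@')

The negative lookaround is zero-width — it rules out positions where the adjacent text would match, without consuming anything.
Matches: at [0:3] → '623'; at [4:5] → '3'; at [11:13] → '32'.
No capturing groups, so `findall` returns the 3 full match strings.

['623', '3', '32']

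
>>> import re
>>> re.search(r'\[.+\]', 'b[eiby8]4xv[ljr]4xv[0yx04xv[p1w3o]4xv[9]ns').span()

The match spans [1:40] → '[eiby8]4xv[ljr]4xv[0yx04xv[p1w3o]4xv[9]'.

(1, 40)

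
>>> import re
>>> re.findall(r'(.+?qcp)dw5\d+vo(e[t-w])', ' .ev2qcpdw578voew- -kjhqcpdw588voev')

[(' .ev2qcp', 'ew'), ('- -kjhqcp', 'ev')]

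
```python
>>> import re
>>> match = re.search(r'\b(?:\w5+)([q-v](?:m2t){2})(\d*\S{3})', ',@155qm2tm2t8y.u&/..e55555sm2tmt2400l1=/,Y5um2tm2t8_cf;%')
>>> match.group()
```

The pattern matches a word boundary (`\b`, zero-width); then a word character, then one or more of the literal '5' (non-capturing group); then a character in [q-v], then the literal 'm2t' repeated 2 times (captured); then zero or more of a digit, then exactly 3 of a non-whitespace character (captured).
Unlike `match`, `search` isn't anchored — it looks for the pattern anywhere in the string.
The match spans [2:16] → '155qm2tm2t8y.u'.
Captured: group 1 = 'qm2tm2t', group 2 = '8y.u'.

'155qm2tm2t8y.u'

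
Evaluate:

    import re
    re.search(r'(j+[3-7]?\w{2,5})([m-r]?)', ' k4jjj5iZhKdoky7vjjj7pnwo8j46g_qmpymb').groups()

The match spans [3:13] → 'jjj5iZhKdo'.
Captured: group 1 = 'jjj5iZhKd', group 2 = 'o'.

('jjj5iZhKd', 'o')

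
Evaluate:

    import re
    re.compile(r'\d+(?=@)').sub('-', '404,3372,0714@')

'404,3372,-@'

Because the assertion is zero-width, the text it checks is not consumed and won't appear in the result.
Every occurrence is swapped for '-'.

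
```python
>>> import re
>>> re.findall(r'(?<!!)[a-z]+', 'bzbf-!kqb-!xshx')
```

`(?!…)`/`(?<!…)` only lets a position through if the neighbouring text does NOT match; no characters are consumed.
Walking the string: at [0:4] → 'bzbf'; at [7:9] → 'qb'; at [12:15] → 'shx'.
Since nothing is captured, `findall` lists the 3 matched substrings directly.

['bzbf', 'qb', 'shx']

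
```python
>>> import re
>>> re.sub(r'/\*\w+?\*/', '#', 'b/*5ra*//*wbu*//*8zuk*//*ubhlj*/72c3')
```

Matches: at [1:8] → '/*5ra*/'; at [8:15] → '/*wbu*/'; at [15:23] → '/*8zuk*/'; at [23:32] → '/*ubhlj*/'.
`sub` substitutes '#' at each match site.

'b####72c3'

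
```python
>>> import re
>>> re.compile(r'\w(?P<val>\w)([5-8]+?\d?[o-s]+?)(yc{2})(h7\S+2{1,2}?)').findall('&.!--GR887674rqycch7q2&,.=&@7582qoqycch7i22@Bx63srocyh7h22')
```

[('R', '887674rq', 'ycc', 'h7q2&,.=&@7582qoqycch7i22@Bx63srocyh7h22')]

Multiple groups make `findall` return tuples — one 4-tuple for the one match.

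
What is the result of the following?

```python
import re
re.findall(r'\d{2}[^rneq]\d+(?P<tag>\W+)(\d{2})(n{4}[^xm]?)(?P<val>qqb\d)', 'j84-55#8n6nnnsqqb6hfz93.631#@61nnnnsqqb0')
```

Multiple groups make `findall` return tuples — one 4-tuple for the one match.

[('#@', '61', 'nnnns', 'qqb0')]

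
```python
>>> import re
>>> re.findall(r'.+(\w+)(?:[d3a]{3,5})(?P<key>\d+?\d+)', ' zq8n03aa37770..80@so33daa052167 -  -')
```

[('3', '052167')]

This matches one or more of any character; then one or more of a word character (captured); then 3 to 5 of one of [d3a] (non-capturing group); then one or more of a digit (lazy), then one or more of a digit (captured as 'key').
Walking the string: at [0:32] match ' zq8n03aa37770..80@so33daa052167', groups = ('3', '052167').
`findall` packs the 2 group values into a tuple for every match.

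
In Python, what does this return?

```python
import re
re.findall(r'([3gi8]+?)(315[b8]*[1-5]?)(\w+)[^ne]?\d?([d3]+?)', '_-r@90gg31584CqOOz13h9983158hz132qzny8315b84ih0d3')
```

[('gg', '31584', 'CqOOz13h9983158hz132qzny8315b84ih0d', '3')]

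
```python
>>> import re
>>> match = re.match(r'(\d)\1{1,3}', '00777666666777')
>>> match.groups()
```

('0',)

The backreference `\1` re-matches whatever the first group consumed, character for character.
`re.match` won't scan ahead — the pattern has to work from the very first character.
The match spans [0:2] → '00'.
Captured: group 1 = '0'.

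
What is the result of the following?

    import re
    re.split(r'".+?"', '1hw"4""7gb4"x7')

['1hw', '', 'x7']

Matches to split on: at [3:6] → '"4"'; at [6:12] → '"7gb4"'.
`split` removes every match and returns the 3 fragments in between.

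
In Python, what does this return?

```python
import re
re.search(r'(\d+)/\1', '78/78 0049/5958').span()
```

(0, 5)

After group 1 captures some text, `\1` only succeeds where that same text appears again.
The match spans [0:5] → '78/78'.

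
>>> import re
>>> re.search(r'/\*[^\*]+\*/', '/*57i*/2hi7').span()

(0, 7)

`re.search` tries every starting position until one works.
The match spans [0:7] → '/*57i*/'.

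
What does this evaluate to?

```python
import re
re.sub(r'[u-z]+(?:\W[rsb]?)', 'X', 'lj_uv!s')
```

This matches one or more of a character in [u-z]; then a non-word character, then optionally one of [rsb] (non-capturing group).
Matches: at [3:7] → 'uv!s'.
Each match is replaced by 'X'.

'lj_X'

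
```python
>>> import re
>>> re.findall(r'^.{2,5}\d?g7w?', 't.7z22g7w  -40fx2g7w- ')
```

['t.7z22g7w']

This matches anchored at the start of the string; then 2 to 5 of any character, then optionally a digit, then the literal 'g7'; then optionally a literal 'w'.
Scanning left to right: at [0:9] → 't.7z22g7w'.
No capturing groups, so `findall` returns the 1 full match string.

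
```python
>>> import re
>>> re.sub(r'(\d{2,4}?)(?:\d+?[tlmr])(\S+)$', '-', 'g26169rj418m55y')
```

'g-'

Every occurrence is swapped for '-'.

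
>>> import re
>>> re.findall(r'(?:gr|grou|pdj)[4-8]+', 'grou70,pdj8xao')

['grou7', 'pdj8']

Since nothing is captured, `findall` lists the 2 matched substrings directly.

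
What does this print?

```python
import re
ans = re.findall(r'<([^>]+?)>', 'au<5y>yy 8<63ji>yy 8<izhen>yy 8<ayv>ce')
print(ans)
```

['5y', '63ji', 'izhen', 'ayv']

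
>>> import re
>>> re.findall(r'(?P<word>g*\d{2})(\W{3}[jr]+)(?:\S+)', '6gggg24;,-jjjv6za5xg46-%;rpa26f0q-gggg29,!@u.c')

[('gggg24', ';,-jjj')]

2 groups means the one result is a tuple of 2 captured strings — 1 here.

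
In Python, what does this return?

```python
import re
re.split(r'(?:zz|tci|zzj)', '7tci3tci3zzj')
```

['7', '3', '3', 'j']

Alternation isn't longest-match — the leftmost alternative that fits at this position is chosen.
Each match becomes a cut point; 4 segments remain.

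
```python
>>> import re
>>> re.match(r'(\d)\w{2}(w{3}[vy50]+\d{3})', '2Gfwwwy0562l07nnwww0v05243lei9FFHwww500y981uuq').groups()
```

('2', 'wwwy0562')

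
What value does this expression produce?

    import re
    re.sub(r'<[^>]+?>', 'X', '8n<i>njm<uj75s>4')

'8nXnjmX4'

Matches: at [2:5] → '<i>'; at [8:15] → '<uj75s>'.
Every occurrence is swapped for 'X'.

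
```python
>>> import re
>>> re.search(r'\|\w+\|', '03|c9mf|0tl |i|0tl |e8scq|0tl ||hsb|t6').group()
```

'|c9mf|'

Unlike `match`, `search` isn't anchored — it looks for the pattern anywhere in the string.
The match spans [2:8] → '|c9mf|'.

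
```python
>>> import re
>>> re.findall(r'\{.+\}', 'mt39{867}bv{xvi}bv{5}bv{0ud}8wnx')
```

`findall` yields the raw match text (1 of them) because the pattern has no groups.

['{867}bv{xvi}bv{5}bv{0ud}']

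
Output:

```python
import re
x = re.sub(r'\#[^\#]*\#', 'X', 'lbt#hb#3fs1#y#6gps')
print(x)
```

Matches: at [3:7] → '#hb#'; at [11:14] → '#y#'.
`sub` substitutes 'X' at each match site.

lbtX3fs1X6gps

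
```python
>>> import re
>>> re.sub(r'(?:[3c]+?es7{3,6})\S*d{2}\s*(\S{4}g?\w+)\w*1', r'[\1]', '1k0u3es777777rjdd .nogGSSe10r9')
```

This matches one or more of one of [3c] (lazy), then the literal 'es', then 3 to 6 of the literal '7' (non-capturing group); then zero or more of a non-whitespace character, then exactly 2 of a literal 'd', then zero or more of whitespace; then exactly 4 of a non-whitespace character, then optionally a literal 'g', then one or more of a word character (captured); then zero or more of a word character, then the literal '1'.
The replacement refers to a captured group, so each match is rewritten using its own captured text.

'1k0u[.nogGSSe]0r9'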